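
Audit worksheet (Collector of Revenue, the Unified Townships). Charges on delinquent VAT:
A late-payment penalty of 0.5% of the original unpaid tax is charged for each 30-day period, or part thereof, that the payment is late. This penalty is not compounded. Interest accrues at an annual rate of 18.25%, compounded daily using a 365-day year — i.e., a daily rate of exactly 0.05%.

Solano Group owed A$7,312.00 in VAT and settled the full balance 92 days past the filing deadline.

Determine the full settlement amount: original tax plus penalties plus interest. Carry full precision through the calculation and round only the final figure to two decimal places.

Penalty periods: ⌈92/30⌉ = 4; penalty = 4 × 0.5% × A$7,312.00 = A$146.24
Interest: A$7,312.00 × ((1 + 0.0005)^92 − 1) = A$7,312.00 × 0.04706237… = A$344.1201…
Total = A$7,312.00 + A$146.2400 + A$344.1201… = A$7,802.36

A$7,802.36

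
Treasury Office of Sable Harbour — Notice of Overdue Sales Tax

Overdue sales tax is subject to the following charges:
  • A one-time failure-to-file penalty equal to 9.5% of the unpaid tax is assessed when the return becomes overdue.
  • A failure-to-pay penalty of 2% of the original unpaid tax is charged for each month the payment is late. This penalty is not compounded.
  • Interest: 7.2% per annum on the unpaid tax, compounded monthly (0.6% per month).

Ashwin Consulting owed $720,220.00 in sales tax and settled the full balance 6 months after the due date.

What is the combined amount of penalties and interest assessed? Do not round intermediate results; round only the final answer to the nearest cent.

$181,167.26

Failure-to-file penalty: 9.5% × $720,220.00 = $68,420.90
Failure-to-pay penalty: 6 × 2% × $720,220.00 = $86,426.40
Interest: $720,220.00 × ((1 + 0.006)^6 − 1) = $720,220.00 × 0.0365443… = $26,319.9642…
Penalties + interest = $154,847.3000 + $26,319.9642… = $181,167.26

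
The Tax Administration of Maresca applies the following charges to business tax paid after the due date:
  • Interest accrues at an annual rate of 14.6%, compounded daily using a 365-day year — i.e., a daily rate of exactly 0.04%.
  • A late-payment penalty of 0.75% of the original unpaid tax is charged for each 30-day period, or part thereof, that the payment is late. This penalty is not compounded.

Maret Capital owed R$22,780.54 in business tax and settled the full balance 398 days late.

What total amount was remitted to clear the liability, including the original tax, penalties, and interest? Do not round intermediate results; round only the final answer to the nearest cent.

Penalty periods: ⌈398/30⌉ = 14; penalty = 14 × 0.75% × R$22,780.54 = R$2,391.96…
Interest: R$22,780.54 × ((1 + 0.0004)^398 − 1) = R$22,780.54 × 0.17253511… = R$3,930.4431…
Total = R$22,780.54 + R$2,391.9567 + R$3,930.4431… = R$29,102.94

R$29,102.94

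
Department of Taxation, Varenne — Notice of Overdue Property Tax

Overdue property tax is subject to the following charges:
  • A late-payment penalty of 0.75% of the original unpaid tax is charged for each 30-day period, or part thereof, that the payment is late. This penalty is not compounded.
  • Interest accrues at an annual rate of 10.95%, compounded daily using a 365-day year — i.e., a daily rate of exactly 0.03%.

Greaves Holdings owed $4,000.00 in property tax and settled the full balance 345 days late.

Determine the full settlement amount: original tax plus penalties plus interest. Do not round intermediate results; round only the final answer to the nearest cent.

Penalty periods: ⌈345/30⌉ = 12; penalty = 12 × 0.75% × $4,000.00 = $360.00
Interest: $4,000.00 × ((1 + 0.0003)^345 − 1) = $4,000.00 × 0.10902858… = $436.1143…
Total = $4,000.00 + $360.0000 + $436.1143… = $4,796.11

$4,796.11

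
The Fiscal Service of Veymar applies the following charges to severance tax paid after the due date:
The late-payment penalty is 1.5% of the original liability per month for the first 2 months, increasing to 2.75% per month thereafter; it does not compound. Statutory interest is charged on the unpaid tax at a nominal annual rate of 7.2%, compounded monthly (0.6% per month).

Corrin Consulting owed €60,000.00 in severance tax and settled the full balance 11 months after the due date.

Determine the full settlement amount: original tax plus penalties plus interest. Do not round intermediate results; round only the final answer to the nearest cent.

€80,730.96

Penalty, months 1–2: 2 × 1.5% × €60,000.00 = €1,800.00
Penalty, months 3–11: 9 × 2.75% × €60,000.00 = €14,850.00
Interest: €60,000.00 × ((1 + 0.006)^11 − 1) = €60,000.00 × 0.0680161… = €4,080.9643…
Total = €60,000.00 + €16,650.0000 + €4,080.9643… = €80,730.96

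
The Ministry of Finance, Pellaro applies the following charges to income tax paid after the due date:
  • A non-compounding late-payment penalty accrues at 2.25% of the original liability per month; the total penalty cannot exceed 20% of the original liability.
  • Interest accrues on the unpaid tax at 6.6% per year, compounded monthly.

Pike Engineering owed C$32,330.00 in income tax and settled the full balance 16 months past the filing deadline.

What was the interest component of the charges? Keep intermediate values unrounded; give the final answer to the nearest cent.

Interest (6.6%/yr ÷ 12 = 0.55%/month): C$32,330.00 × ((1 + 0.0055)^16 − 1) = C$2,965.4646…

C$2,965.46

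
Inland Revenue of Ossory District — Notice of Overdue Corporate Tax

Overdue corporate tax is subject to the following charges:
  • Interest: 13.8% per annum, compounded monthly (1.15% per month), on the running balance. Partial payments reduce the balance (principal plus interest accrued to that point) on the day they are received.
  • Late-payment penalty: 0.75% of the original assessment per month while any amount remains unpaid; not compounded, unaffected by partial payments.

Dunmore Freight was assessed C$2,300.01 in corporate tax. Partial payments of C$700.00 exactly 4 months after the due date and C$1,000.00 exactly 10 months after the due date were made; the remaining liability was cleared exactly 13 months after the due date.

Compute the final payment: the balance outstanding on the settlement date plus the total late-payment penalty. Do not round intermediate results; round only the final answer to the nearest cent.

Balance at month 4: C$2,300.0100 × (1 + 0.0115)^4 = C$2,407.6496…
After C$700.00 payment: C$2,407.6496… − C$700.00 = C$1,707.6496…
Balance at month 10: C$1,707.6496… × (1 + 0.0115)^6 = C$1,828.9173…
After C$1,000.00 payment: C$1,828.9173… − C$1,000.00 = C$828.9173…
Balance at month 13: C$828.9173… × (1 + 0.0115)^3 = C$857.8451…
Penalty: 13 × 0.75% × C$2,300.01 = C$224.25…
Final settlement = outstanding balance + penalty = C$857.8451… + C$224.25… = C$1,082.10

C$1,082.10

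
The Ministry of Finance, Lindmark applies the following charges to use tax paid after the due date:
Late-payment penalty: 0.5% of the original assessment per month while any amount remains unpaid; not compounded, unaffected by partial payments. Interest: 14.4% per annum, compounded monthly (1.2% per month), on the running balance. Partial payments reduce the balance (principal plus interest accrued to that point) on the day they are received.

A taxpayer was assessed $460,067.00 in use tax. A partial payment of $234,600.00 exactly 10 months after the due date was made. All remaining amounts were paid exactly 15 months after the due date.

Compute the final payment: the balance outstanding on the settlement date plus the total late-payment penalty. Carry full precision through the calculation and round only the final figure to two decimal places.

$335,697.49

Balance at month 10: $460,067.0000 × (1 + 0.012)^10 = $518,353.7062…
After $234,600.00 payment: $518,353.7062… − $234,600.00 = $283,753.7062…
Balance at month 15: $283,753.7062… × (1 + 0.012)^5 = $301,192.4666…
Penalty: 15 × 0.5% × $460,067.00 = $34,505.03…
Final settlement = outstanding balance + penalty = $301,192.4666… + $34,505.03… = $335,697.49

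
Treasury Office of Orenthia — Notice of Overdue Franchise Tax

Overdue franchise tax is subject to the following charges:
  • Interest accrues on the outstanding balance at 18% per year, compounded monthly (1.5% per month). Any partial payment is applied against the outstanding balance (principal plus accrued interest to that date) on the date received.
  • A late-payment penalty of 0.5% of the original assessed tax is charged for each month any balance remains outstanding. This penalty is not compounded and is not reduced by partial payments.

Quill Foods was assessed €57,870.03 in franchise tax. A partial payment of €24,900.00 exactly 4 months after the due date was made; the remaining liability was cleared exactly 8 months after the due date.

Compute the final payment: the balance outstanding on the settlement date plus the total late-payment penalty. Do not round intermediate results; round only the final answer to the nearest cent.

Balance at month 4: €57,870.0300 × (1 + 0.015)^4 = €61,421.1405…
After €24,900.00 payment: €61,421.1405… − €24,900.00 = €36,521.1405…
Balance at month 8: €36,521.1405… × (1 + 0.015)^4 = €38,762.2074…
Penalty: 8 × 0.5% × €57,870.03 = €2,314.80…
Final settlement = outstanding balance + penalty = €38,762.2074… + €2,314.80… = €41,077.01

€41,077.01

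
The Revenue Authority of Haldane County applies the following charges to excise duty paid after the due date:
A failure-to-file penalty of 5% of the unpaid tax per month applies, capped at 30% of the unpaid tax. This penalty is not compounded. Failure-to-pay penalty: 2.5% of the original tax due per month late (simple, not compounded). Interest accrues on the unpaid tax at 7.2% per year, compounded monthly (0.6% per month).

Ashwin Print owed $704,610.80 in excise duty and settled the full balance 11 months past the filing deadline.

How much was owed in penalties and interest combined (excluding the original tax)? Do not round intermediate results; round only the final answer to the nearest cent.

$453,076.07

Failure-to-file: 11 × 5% × $704,610.80 = $387,535.94, capped at 30% × $704,610.80 = $211,383.24
Failure-to-pay penalty = 2.5% × $704,610.80 × 11 mo = $193,767.97
Interest: $704,610.80 × ((1 + 0.006)^11 − 1) = $704,610.80 × 0.0680161… = $47,924.8584…
Penalties + interest = $405,151.2100 + $47,924.8584… = $453,076.07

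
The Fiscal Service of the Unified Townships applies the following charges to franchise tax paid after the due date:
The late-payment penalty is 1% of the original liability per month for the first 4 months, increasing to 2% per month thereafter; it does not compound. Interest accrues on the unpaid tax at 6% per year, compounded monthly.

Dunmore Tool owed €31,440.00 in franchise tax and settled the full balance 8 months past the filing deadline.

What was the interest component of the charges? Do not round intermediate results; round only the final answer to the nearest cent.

€1,279.83

Interest (6%/yr ÷ 12 = 0.5%/month): €31,440.00 × ((1 + 0.005)^8 − 1) = €1,279.8295…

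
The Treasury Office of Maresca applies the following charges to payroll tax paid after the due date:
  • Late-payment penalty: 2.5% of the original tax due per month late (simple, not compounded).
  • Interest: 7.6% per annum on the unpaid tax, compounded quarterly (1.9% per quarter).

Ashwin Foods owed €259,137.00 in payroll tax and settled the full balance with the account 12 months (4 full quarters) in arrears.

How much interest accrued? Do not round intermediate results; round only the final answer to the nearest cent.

Interest: €259,137.00 × ((1 + 0.019)^4 − 1) = €259,137.00 × 0.0781936… = €20,262.8462…

€20,262.85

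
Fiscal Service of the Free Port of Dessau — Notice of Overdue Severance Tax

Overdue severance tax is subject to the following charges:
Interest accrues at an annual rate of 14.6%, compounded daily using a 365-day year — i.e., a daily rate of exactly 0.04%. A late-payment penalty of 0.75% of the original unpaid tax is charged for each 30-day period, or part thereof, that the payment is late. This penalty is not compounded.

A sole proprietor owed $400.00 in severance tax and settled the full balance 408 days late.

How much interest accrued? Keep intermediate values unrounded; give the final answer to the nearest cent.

Interest: $400.00 × ((1 + 0.0004)^408 − 1) = $400.00 × 0.17723371… = $70.8935…

$70.89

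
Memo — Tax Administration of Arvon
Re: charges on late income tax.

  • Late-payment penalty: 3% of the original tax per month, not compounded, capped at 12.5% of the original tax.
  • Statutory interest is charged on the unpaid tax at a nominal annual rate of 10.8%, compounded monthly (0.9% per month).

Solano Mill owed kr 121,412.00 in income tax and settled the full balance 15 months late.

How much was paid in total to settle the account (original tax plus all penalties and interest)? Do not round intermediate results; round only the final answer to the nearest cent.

kr 154,053.11

Penalty (uncapped): 15 × 3% × kr 121,412.00 = kr 54,635.40; cap = 12.5% × kr 121,412.00 = kr 15,176.50 → penalty = kr 15,176.50
Interest: kr 121,412.00 × ((1 + 0.009)^15 − 1) = kr 121,412.00 × 0.1438458… = kr 17,464.6100…
Total = kr 121,412.00 + kr 15,176.5000 + kr 17,464.6100… = kr 154,053.11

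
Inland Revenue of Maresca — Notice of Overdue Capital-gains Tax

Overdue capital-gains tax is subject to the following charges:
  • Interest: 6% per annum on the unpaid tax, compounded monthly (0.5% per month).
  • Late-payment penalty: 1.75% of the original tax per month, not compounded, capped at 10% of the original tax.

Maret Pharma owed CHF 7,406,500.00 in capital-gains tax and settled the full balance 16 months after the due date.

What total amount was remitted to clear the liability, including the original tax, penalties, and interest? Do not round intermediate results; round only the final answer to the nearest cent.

CHF 8,762,416.48

Penalty (uncapped): 16 × 1.75% × CHF 7,406,500.00 = CHF 2,073,820.00; cap = 10% × CHF 7,406,500.00 = CHF 740,650.00 → penalty = CHF 740,650.00
Interest: CHF 7,406,500.00 × ((1 + 0.005)^16 − 1) = CHF 7,406,500.00 × 0.0830712… = CHF 615,266.4819…
Total = CHF 7,406,500.00 + CHF 740,650.0000 + CHF 615,266.4819… = CHF 8,762,416.48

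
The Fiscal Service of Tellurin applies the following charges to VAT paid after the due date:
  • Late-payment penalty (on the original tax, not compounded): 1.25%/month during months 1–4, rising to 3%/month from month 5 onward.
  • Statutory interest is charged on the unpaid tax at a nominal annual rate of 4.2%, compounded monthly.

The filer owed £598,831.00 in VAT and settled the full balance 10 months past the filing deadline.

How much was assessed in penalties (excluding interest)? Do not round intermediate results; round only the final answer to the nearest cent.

£137,731.13

Penalty, months 1–4: 4 × 1.25% × £598,831.00 = £29,941.55
Penalty, months 5–10: 6 × 3% × £598,831.00 = £107,789.58
Total penalty = £29,941.55 + £107,789.58 = £137,731.13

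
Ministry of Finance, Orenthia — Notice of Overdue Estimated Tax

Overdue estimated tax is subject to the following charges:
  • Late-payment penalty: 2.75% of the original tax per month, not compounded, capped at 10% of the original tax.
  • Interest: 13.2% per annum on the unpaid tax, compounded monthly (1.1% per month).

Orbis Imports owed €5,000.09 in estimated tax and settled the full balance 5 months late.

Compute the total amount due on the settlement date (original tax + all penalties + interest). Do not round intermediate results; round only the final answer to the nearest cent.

€5,781.22

Penalty (uncapped): 5 × 2.75% × €5,000.09 = €687.51…; cap = 10% × €5,000.09 = €500.01… → penalty = €500.01…
Interest: €5,000.09 × ((1 + 0.011)^5 − 1) = €5,000.09 × 0.0562234… = €281.1220…
Total = €5,000.09 + €500.0090 + €281.1220… = €5,781.22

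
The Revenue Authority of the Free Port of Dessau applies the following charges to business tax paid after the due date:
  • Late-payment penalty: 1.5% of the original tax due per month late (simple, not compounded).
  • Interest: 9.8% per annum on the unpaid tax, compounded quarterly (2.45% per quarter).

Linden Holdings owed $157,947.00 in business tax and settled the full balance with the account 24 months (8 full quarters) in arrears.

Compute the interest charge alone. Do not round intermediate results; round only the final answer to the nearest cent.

$33,746.37

Interest: $157,947.00 × ((1 + 0.0245)^8 − 1) = $157,947.00 × 0.2136563… = $33,746.3660…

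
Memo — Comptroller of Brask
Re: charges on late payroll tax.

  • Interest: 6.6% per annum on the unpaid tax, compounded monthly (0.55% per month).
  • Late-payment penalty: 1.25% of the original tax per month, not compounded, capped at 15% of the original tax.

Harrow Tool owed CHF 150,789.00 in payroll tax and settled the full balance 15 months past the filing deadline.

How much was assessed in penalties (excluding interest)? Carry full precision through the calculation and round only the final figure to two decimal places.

Penalty (uncapped): 15 × 1.25% × CHF 150,789.00 = CHF 28,272.94…; cap = 15% × CHF 150,789.00 = CHF 22,618.35 → penalty = CHF 22,618.35

CHF 22,618.35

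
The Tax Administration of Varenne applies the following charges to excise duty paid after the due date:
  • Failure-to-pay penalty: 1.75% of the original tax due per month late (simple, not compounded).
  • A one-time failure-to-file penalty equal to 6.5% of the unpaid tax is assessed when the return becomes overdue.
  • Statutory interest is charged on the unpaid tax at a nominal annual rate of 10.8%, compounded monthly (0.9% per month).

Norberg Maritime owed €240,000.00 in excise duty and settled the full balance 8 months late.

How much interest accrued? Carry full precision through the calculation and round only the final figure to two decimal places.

Interest: €240,000.00 × ((1 + 0.009)^8 − 1) = €240,000.00 × 0.0743093… = €17,834.2288…

€17,834.23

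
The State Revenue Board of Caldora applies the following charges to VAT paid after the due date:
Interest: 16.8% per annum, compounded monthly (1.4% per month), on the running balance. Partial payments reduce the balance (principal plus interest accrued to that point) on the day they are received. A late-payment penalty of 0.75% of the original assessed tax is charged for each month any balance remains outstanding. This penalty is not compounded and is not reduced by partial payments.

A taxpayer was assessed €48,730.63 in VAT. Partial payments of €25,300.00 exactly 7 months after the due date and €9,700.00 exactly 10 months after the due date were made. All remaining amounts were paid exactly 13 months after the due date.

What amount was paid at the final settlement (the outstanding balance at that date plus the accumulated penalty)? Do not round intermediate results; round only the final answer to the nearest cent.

Balance at month 7: €48,730.6300 × (1 + 0.014)^7 = €53,711.5532…
After €25,300.00 payment: €53,711.5532… − €25,300.00 = €28,411.5532…
Balance at month 10: €28,411.5532… × (1 + 0.014)^3 = €29,621.6224…
After €9,700.00 payment: €29,621.6224… − €9,700.00 = €19,921.6224…
Balance at month 13: €19,921.6224… × (1 + 0.014)^3 = €20,770.0991…
Penalty: 13 × 0.75% × €48,730.63 = €4,751.24…
Final settlement = outstanding balance + penalty = €20,770.0991… + €4,751.24… = €25,521.34

€25,521.34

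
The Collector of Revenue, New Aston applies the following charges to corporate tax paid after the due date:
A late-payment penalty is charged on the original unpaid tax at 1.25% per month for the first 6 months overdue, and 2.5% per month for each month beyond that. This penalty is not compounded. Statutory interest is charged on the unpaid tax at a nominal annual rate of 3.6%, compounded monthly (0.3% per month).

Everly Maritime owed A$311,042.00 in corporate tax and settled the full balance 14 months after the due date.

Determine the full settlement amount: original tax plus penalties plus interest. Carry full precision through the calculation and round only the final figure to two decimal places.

Penalty, months 1–6: 6 × 1.25% × A$311,042.00 = A$23,328.15
Penalty, months 7–14: 8 × 2.5% × A$311,042.00 = A$62,208.40
Interest: A$311,042.00 × ((1 + 0.003)^14 − 1) = A$311,042.00 × 0.0428289… = A$13,321.5897…
Total = A$311,042.00 + A$85,536.5500 + A$13,321.5897… = A$409,900.14

A$409,900.14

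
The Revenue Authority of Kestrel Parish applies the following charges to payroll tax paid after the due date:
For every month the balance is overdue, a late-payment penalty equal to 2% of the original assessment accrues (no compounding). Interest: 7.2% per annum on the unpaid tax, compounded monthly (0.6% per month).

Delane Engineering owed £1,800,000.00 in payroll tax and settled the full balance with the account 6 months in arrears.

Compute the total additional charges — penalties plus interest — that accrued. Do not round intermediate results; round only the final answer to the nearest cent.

£281,779.81

Late-payment penalty: 6 × 2% × £1,800,000.00 = £216,000.00
Interest: £1,800,000.00 × ((1 + 0.006)^6 − 1) = £1,800,000.00 × 0.0365443… = £65,779.8111…
Penalties + interest = £216,000.0000 + £65,779.8111… = £281,779.81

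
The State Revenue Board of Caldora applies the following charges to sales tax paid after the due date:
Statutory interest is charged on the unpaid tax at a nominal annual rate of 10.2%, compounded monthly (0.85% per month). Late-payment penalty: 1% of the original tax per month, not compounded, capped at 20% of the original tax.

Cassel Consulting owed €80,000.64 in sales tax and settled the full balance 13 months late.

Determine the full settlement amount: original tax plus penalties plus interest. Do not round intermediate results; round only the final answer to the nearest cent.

€99,705.99

Penalty: 13 × 1% × €80,000.64 = €10,400.08… (below the 20% cap of €16,000.13…)
Interest: €80,000.64 × ((1 + 0.0085)^13 − 1) = €80,000.64 × 0.1163149… = €9,305.2688…
Total = €80,000.64 + €10,400.0832 + €9,305.2688… = €99,705.99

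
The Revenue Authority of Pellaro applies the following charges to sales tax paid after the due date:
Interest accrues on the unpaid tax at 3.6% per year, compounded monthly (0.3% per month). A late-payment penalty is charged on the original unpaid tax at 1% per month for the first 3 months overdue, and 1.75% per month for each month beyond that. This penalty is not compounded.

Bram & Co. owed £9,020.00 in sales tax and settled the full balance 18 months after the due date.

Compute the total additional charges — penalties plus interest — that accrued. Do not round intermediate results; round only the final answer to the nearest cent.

Penalty, months 1–3: 3 × 1% × £9,020.00 = £270.60
Penalty, months 4–18: 15 × 1.75% × £9,020.00 = £2,367.75
Interest: £9,020.00 × ((1 + 0.003)^18 − 1) = £9,020.00 × 0.0553993… = £499.7015…
Penalties + interest = £2,638.3500 + £499.7015… = £3,138.05

£3,138.05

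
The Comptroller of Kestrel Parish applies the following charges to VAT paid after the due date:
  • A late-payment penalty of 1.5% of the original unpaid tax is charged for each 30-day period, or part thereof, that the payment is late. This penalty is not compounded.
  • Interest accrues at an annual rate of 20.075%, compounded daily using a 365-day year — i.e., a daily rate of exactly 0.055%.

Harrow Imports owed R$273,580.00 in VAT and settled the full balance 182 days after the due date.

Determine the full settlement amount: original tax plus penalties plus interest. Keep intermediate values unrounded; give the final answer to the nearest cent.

Penalty periods: ⌈182/30⌉ = 7; penalty = 7 × 1.5% × R$273,580.00 = R$28,725.90
Interest: R$273,580.00 × ((1 + 0.00055)^182 − 1) = R$273,580.00 × 0.10525103… = R$28,794.5759…
Total = R$273,580.00 + R$28,725.9000 + R$28,794.5759… = R$331,100.48

R$331,100.48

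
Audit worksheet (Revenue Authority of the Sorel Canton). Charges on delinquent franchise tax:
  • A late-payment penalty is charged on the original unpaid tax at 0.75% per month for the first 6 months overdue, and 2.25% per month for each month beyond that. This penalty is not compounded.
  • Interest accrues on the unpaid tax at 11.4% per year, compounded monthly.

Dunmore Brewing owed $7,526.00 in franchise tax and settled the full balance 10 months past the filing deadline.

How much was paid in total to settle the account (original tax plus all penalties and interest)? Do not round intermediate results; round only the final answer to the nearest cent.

$9,288.33

Penalty, months 1–6: 6 × 0.75% × $7,526.00 = $338.67
Penalty, months 7–10: 4 × 2.25% × $7,526.00 = $677.34
Interest (11.4%/yr ÷ 12 = 0.95%/month): $7,526.00 × ((1 + 0.0095)^10 − 1) = $746.3223…
Total = $7,526.00 + $1,016.0100 + $746.3223… = $9,288.33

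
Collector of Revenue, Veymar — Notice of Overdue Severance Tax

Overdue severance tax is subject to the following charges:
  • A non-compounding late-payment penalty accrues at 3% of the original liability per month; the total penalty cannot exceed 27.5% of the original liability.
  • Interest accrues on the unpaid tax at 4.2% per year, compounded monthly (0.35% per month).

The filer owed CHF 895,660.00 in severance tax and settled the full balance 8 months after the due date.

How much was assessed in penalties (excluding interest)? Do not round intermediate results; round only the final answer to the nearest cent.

Penalty: 8 × 3% × CHF 895,660.00 = CHF 214,958.40 (below the 27.5% cap of CHF 246,306.50)

CHF 214,958.40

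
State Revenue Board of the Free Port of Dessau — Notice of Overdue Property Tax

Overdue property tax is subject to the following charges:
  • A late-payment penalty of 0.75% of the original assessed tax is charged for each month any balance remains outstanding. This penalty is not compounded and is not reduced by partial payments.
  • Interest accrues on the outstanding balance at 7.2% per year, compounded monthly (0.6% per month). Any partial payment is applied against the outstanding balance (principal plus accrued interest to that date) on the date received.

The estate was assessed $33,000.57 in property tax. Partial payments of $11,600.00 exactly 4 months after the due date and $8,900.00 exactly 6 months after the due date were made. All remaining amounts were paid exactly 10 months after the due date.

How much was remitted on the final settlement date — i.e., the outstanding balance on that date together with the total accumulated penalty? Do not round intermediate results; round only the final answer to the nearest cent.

Balance at month 4: $33,000.5700 × (1 + 0.006)^4 = $33,799.7404…
After $11,600.00 payment: $33,799.7404… − $11,600.00 = $22,199.7404…
Balance at month 6: $22,199.7404… × (1 + 0.006)^2 = $22,466.9364…
After $8,900.00 payment: $22,466.9364… − $8,900.00 = $13,566.9364…
Balance at month 10: $13,566.9364… × (1 + 0.006)^4 = $13,895.4851…
Penalty: 10 × 0.75% × $33,000.57 = $2,475.04…
Final settlement = outstanding balance + penalty = $13,895.4851… + $2,475.04… = $16,370.53

$16,370.53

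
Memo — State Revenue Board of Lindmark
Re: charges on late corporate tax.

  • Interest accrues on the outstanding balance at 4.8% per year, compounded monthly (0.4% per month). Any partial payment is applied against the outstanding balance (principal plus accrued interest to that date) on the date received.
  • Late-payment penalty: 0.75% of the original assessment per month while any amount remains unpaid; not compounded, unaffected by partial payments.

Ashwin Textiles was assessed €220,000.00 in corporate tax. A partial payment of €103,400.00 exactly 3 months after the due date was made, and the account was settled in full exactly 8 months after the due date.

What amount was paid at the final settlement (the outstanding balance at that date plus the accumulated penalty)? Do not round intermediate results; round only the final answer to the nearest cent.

€134,854.74

Balance at month 3: €220,000.0000 × (1 + 0.004)^3 = €222,650.5741…
After €103,400.00 payment: €222,650.5741… − €103,400.00 = €119,250.5741…
Balance at month 8: €119,250.5741… × (1 + 0.004)^5 = €121,654.7421…
Penalty: 8 × 0.75% × €220,000.00 = €13,200.00
Final settlement = outstanding balance + penalty = €121,654.7421… + €13,200.00 = €134,854.74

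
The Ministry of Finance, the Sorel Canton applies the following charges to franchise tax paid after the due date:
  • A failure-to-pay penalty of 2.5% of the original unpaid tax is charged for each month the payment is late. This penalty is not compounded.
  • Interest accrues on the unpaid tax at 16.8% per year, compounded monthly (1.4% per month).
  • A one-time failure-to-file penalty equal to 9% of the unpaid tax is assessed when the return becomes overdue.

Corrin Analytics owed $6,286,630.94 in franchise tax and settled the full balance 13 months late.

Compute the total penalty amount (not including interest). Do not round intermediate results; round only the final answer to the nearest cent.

Failure-to-file penalty: 9% × $6,286,630.94 = $565,796.78…
Failure-to-pay penalty = 2.5% × $6,286,630.94 × 13 mo = $2,043,155.06…
Total penalty = $565,796.78… + $2,043,155.06… = $2,608,951.84

$2,608,951.84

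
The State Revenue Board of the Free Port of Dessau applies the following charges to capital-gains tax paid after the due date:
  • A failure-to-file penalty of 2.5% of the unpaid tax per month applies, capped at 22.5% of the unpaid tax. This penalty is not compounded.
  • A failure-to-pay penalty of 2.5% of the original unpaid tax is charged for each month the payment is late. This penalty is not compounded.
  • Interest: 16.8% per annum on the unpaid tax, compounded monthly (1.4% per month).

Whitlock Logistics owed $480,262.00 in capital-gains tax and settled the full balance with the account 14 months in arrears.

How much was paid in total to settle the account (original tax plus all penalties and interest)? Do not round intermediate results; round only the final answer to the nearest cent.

$859,608.64

Failure-to-file: 14 × 2.5% × $480,262.00 = $168,091.70, capped at 22.5% × $480,262.00 = $108,058.95
Failure-to-pay penalty = 2.5% × $480,262.00 × 14 mo = $168,091.70
Interest: $480,262.00 × ((1 + 0.014)^14 − 1) = $480,262.00 × 0.2148744… = $103,195.9947…
Total = $480,262.00 + $276,150.6500 + $103,195.9947… = $859,608.64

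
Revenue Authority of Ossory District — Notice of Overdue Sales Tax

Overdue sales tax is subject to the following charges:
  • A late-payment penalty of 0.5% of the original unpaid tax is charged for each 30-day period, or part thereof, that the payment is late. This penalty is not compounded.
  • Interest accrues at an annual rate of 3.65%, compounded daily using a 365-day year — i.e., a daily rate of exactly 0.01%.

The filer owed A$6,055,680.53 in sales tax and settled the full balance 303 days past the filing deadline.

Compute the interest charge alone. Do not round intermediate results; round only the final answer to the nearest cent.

Interest: A$6,055,680.53 × ((1 + 0.0001)^303 − 1) = A$6,055,680.53 × 0.03076216… = A$186,285.7842…

A$186,285.78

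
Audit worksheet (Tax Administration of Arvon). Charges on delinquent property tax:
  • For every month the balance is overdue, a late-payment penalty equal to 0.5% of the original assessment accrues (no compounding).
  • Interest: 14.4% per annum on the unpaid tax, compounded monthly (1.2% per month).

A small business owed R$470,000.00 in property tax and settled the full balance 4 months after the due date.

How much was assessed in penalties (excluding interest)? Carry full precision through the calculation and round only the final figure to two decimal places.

R$9,400.00

Late-payment penalty = 0.5% × R$470,000.00 × 4 mo = R$9,400.00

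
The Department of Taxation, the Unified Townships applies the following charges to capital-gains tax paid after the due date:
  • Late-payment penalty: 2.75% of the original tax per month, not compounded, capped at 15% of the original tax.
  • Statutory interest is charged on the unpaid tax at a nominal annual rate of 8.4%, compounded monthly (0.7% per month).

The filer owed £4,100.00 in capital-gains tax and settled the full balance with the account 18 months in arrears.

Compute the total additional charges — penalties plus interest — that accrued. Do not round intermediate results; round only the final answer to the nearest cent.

£1,163.52

Penalty (uncapped): 18 × 2.75% × £4,100.00 = £2,029.50; cap = 15% × £4,100.00 = £615.00 → penalty = £615.00
Interest: £4,100.00 × ((1 + 0.007)^18 − 1) = £4,100.00 × 0.1337844… = £548.5160…
Penalties + interest = £615.0000 + £548.5160… = £1,163.52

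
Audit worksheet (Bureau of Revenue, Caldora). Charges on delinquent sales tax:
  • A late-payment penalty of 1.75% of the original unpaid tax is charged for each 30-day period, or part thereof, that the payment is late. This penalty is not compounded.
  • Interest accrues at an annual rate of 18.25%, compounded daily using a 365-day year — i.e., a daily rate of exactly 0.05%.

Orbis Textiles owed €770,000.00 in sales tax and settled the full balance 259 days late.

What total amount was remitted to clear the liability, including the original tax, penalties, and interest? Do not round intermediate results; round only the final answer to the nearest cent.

€997,706.15

Penalty periods: ⌈259/30⌉ = 9; penalty = 9 × 1.75% × €770,000.00 = €121,275.00
Interest: €770,000.00 × ((1 + 0.0005)^259 − 1) = €770,000.00 × 0.13822227… = €106,431.1504…
Total = €770,000.00 + €121,275.0000 + €106,431.1504… = €997,706.15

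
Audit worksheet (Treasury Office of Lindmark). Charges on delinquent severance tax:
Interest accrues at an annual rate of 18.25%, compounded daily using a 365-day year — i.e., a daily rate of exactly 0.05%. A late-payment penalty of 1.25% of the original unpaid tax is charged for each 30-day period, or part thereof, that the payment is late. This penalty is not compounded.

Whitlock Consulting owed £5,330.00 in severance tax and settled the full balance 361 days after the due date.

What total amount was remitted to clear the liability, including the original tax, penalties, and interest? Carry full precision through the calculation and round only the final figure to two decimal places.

£7,250.20

Penalty periods: ⌈361/30⌉ = 13; penalty = 13 × 1.25% × £5,330.00 = £866.13…
Interest: £5,330.00 × ((1 + 0.0005)^361 − 1) = £5,330.00 × 0.19776209… = £1,054.0719…
Total = £5,330.00 + £866.1250 + £1,054.0719… = £7,250.20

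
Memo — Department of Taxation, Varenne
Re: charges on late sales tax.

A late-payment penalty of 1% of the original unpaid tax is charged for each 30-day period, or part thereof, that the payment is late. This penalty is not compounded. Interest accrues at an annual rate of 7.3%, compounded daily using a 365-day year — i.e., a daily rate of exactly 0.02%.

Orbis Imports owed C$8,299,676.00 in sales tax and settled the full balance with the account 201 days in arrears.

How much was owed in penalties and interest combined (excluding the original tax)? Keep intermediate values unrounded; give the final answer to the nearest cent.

C$921,386.65

Penalty periods: ⌈201/30⌉ = 7; penalty = 7 × 1% × C$8,299,676.00 = C$580,977.32
Interest: C$8,299,676.00 × ((1 + 0.0002)^201 − 1) = C$8,299,676.00 × 0.04101477… = C$340,409.3257…
Penalties + interest = C$580,977.3200 + C$340,409.3257… = C$921,386.65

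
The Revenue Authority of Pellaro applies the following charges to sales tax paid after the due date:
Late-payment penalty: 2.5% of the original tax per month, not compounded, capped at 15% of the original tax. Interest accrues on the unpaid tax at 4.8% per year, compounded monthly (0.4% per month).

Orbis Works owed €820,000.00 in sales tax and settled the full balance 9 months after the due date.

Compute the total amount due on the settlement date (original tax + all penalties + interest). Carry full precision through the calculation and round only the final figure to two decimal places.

€972,996.75

Penalty (uncapped): 9 × 2.5% × €820,000.00 = €184,500.00; cap = 15% × €820,000.00 = €123,000.00 → penalty = €123,000.00
Interest: €820,000.00 × ((1 + 0.004)^9 − 1) = €820,000.00 × 0.0365814… = €29,996.7549…
Total = €820,000.00 + €123,000.0000 + €29,996.7549… = €972,996.75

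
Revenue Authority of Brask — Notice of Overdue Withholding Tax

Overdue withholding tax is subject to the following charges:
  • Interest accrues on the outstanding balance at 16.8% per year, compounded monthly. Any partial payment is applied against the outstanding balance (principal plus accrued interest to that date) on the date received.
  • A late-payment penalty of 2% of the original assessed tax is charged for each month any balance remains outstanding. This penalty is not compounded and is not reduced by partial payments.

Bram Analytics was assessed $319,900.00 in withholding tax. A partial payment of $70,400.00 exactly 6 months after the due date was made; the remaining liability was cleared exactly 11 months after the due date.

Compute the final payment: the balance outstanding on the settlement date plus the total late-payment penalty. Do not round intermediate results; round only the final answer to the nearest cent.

$367,672.17

Monthly rate = 16.8% ÷ 12 = 1.4%
Balance at month 6: $319,900.0000 × (1 + 0.014)^6 = $347,729.8475…
After $70,400.00 payment: $347,729.8475… − $70,400.00 = $277,329.8475…
Balance at month 11: $277,329.8475… × (1 + 0.014)^5 = $297,294.1667…
Penalty: 11 × 2% × $319,900.00 = $70,378.00
Final settlement = outstanding balance + penalty = $297,294.1667… + $70,378.00 = $367,672.17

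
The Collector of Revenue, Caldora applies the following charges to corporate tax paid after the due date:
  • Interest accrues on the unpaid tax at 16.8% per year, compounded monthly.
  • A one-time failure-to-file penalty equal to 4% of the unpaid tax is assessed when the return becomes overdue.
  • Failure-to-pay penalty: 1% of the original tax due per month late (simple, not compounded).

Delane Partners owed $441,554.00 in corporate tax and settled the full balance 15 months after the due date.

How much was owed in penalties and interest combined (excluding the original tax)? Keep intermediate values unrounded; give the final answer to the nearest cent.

$186,283.95

Failure-to-file penalty: 4% × $441,554.00 = $17,662.16
Failure-to-pay penalty: 15 × 1% × $441,554.00 = $66,233.10
Interest (16.8%/yr ÷ 12 = 1.4%/month): $441,554.00 × ((1 + 0.014)^15 − 1) = $102,388.6945…
Penalties + interest = $83,895.2600 + $102,388.6945… = $186,283.95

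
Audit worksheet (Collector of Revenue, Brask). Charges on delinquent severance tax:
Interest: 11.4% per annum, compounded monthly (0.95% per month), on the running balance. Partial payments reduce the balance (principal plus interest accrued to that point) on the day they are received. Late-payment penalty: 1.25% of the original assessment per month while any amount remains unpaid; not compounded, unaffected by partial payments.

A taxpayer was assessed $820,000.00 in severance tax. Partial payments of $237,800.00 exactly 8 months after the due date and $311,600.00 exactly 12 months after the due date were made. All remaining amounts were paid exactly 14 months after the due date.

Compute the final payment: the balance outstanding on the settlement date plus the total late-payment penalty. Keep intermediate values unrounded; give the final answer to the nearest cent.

$510,328.03

Balance at month 8: $820,000.0000 × (1 + 0.0095)^8 = $884,431.9818…
After $237,800.00 payment: $884,431.9818… − $237,800.00 = $646,631.9818…
Balance at month 12: $646,631.9818… × (1 + 0.0095)^4 = $671,556.3712…
After $311,600.00 payment: $671,556.3712… − $311,600.00 = $359,956.3712…
Balance at month 14: $359,956.3712… × (1 + 0.0095)^2 = $366,828.0283…
Penalty: 14 × 1.25% × $820,000.00 = $143,500.00
Final settlement = outstanding balance + penalty = $366,828.0283… + $143,500.00 = $510,328.03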